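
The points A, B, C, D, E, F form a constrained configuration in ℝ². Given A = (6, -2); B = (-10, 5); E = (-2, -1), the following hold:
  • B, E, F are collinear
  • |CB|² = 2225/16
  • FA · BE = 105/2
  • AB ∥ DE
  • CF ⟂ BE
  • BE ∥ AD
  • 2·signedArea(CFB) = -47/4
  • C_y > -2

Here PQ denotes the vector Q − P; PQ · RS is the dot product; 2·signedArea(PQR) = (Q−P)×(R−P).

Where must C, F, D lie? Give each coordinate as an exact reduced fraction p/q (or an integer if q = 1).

C = (0, -5/4)
D = (14, -8)
F = (-3/5, -41/20)

1. F_x = -3/5  [B, E, F are collinear ∩ FA · BE = 105/2]
2. F_y = -41/20  [B, E, F are collinear ∩ FA · BE = 105/2]
   → F = (-3/5, -41/20)
3. D_x = 14  [AB ∥ DE ∩ BE ∥ AD]
4. D_y = -8  [AB ∥ DE ∩ BE ∥ AD]
   → D = (14, -8)
5. C_x = 0  [2·signedArea(CFB) = -47/4 ∩ CF ⟂ BE]
6. C_y = -5/4  [2·signedArea(CFB) = -47/4 ∩ CF ⟂ BE]
   → C = (0, -5/4)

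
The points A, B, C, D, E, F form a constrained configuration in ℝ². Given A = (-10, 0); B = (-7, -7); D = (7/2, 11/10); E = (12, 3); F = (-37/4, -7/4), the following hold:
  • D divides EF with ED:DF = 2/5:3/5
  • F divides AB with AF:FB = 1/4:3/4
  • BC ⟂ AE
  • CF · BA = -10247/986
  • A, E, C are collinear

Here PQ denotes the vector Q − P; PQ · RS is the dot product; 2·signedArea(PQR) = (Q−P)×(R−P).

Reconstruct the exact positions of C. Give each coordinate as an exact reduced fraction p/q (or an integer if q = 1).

1. C_x = -3940/493  [A, E, C are collinear ∩ BC ⟂ AE]
2. C_y = 135/493  [A, E, C are collinear ∩ BC ⟂ AE]
   → C = (-3940/493, 135/493)

C = (-3940/493, 135/493)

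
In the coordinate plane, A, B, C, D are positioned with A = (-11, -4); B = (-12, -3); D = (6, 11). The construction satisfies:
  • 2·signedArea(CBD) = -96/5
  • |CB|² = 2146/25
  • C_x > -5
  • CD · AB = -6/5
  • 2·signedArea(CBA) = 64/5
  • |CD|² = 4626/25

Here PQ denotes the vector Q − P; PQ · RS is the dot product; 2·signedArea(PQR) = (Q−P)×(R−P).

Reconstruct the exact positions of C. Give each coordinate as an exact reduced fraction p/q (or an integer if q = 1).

C = (-21/5, 2)

1. C_x = -21/5  [2·signedArea(CBD) = -96/5 ∩ 2·signedArea(CBA) = 64/5]
2. C_y = 2  [2·signedArea(CBD) = -96/5 ∩ 2·signedArea(CBA) = 64/5]
   → C = (-21/5, 2)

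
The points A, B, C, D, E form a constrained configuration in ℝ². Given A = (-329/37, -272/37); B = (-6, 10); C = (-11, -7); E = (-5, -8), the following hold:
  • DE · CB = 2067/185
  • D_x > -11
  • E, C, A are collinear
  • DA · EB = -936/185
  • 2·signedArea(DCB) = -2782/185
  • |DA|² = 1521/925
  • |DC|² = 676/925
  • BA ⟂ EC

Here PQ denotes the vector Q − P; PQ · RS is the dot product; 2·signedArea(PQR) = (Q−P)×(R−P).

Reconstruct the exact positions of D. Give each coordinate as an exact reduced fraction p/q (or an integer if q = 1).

D = (-1879/185, -1321/185)

1. D_x = -1879/185  [DA · EB = -936/185 ∩ 2·signedArea(DCB) = -2782/185]
2. D_y = -1321/185  [DA · EB = -936/185 ∩ 2·signedArea(DCB) = -2782/185]
   → D = (-1879/185, -1321/185)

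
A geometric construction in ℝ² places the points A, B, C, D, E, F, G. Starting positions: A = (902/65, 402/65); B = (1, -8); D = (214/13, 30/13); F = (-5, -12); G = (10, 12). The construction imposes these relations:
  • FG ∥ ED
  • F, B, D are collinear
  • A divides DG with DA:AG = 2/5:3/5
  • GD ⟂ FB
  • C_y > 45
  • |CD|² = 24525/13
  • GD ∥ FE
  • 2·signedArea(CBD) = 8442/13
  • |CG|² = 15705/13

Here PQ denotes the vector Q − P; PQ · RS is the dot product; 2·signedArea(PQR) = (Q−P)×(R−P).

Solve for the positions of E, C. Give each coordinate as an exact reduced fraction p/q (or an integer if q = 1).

C = (241/13, 594/13)
E = (19/13, -282/13)

1. E_x = 19/13  [FG ∥ ED ∩ GD ∥ FE]
2. E_y = -282/13  [FG ∥ ED ∩ GD ∥ FE]
   → E = (19/13, -282/13)
3. C_x = 241/13  [line -134/13·x + 201/13·y + -6700/13 = 0 ∩ |CG|² = 15705/13]
4. C_y = 594/13  [line -134/13·x + 201/13·y + -6700/13 = 0 ∩ |CG|² = 15705/13]
   → C = (241/13, 594/13)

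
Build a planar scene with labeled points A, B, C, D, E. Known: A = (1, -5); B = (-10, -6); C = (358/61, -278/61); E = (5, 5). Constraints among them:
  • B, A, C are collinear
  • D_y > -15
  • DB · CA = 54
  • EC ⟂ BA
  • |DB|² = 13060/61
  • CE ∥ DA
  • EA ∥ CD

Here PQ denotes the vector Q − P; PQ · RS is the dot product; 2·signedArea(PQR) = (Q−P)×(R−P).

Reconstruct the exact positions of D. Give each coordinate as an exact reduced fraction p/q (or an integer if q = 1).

1. D_x = 114/61  [CE ∥ DA ∩ EA ∥ CD]
2. D_y = -888/61  [CE ∥ DA ∩ EA ∥ CD]
   → D = (114/61, -888/61)

D = (114/61, -888/61)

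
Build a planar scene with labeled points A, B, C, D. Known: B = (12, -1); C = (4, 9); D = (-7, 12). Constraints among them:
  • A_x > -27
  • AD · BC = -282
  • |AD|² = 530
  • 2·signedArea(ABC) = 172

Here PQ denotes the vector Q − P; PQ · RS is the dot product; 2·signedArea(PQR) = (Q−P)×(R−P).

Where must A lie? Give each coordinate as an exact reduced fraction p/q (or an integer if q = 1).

1. A_x = -26  [2·signedArea(ABC) = 172 ∩ AD · BC = -282]
2. A_y = 25  [2·signedArea(ABC) = 172 ∩ AD · BC = -282]
   → A = (-26, 25)

A = (-26, 25)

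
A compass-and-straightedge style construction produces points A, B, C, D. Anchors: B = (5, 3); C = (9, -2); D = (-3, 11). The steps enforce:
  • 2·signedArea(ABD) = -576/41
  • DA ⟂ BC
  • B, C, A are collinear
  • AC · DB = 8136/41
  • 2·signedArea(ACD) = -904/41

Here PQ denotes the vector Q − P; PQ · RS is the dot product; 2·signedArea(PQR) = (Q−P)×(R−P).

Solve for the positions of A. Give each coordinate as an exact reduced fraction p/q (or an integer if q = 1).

1. A_x = -83/41  [B, C, A are collinear ∩ DA ⟂ BC]
2. A_y = 483/41  [B, C, A are collinear ∩ DA ⟂ BC]
   → A = (-83/41, 483/41)

A = (-83/41, 483/41)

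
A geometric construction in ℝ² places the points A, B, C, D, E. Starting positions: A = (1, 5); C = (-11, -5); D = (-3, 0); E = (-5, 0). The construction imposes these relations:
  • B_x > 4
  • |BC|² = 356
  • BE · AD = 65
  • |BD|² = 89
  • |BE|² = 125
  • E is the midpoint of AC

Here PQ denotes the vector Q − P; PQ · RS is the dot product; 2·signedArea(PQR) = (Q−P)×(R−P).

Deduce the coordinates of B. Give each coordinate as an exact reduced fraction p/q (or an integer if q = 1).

1. B_x = 5  [line 4·x + 5·y + -45 = 0 ∩ |BE|² = 125]
2. B_y = 5  [line 4·x + 5·y + -45 = 0 ∩ |BE|² = 125]
   → B = (5, 5)

B = (5, 5)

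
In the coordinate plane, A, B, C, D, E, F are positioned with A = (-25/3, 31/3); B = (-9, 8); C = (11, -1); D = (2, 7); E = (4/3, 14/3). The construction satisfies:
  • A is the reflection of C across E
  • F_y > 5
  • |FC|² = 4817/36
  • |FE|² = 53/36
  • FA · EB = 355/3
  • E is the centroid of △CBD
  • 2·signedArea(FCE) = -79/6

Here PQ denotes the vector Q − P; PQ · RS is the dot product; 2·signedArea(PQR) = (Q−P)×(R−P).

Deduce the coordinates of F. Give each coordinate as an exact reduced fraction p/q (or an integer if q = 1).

1. F_x = 5/3  [2·signedArea(FCE) = -79/6 ∩ FA · EB = 355/3]
2. F_y = 35/6  [2·signedArea(FCE) = -79/6 ∩ FA · EB = 355/3]
   → F = (5/3, 35/6)

F = (5/3, 35/6)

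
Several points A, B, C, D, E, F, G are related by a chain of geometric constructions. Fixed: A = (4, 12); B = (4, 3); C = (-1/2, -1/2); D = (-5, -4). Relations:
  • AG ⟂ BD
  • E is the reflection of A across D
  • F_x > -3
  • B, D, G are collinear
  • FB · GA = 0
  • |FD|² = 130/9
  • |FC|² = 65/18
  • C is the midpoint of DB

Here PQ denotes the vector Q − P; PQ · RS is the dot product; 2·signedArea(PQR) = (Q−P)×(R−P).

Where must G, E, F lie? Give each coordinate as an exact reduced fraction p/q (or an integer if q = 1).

E = (-14, -20)
F = (-2, -5/3)
G = (1087/130, 831/130)

1. G_x = 1087/130  [B, D, G are collinear ∩ AG ⟂ BD]
2. G_y = 831/130  [B, D, G are collinear ∩ AG ⟂ BD]
   → G = (1087/130, 831/130)
3. E_x = -14  [E is the reflection of A across D]
4. E_y = -20  [E is the reflection of A across D]
   → E = (-14, -20)
5. F_x = -2  [line 567/130·x + -729/130·y + -81/130 = 0 ∩ |FD|² = 130/9]
6. F_y = -5/3  [line 567/130·x + -729/130·y + -81/130 = 0 ∩ |FD|² = 130/9]
   → F = (-2, -5/3)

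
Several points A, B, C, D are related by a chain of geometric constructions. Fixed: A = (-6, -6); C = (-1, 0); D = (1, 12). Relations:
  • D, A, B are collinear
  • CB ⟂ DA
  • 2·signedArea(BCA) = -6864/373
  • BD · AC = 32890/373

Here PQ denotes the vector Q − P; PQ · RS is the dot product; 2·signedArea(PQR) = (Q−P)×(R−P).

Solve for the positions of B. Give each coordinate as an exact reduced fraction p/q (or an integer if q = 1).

1. B_x = -1237/373  [D, A, B are collinear ∩ CB ⟂ DA]
2. B_y = 336/373  [D, A, B are collinear ∩ CB ⟂ DA]
   → B = (-1237/373, 336/373)

B = (-1237/373, 336/373)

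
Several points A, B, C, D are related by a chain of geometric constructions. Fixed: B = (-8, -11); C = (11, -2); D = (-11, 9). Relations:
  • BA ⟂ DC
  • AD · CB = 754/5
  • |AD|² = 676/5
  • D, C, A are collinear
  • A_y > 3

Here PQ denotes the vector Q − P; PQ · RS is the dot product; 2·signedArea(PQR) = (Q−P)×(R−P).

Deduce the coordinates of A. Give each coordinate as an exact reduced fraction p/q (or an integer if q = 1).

1. A_x = -3/5  [D, C, A are collinear ∩ BA ⟂ DC]
2. A_y = 19/5  [D, C, A are collinear ∩ BA ⟂ DC]
   → A = (-3/5, 19/5)

A = (-3/5, 19/5)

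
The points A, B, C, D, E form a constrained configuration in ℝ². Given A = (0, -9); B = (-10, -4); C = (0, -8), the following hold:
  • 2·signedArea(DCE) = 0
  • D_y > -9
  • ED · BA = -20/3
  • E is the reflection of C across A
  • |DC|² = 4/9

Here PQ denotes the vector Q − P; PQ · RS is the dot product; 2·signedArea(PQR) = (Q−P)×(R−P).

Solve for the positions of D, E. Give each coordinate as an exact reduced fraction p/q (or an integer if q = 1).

D = (0, -26/3)
E = (0, -10)

1. E_x = 0  [E is the reflection of C across A]
2. E_y = -10  [E is the reflection of C across A]
   → E = (0, -10)
3. D_x = 0  [2·signedArea(DCE) = 0 ∩ ED · BA = -20/3]
4. D_y = -26/3  [2·signedArea(DCE) = 0 ∩ ED · BA = -20/3]
   → D = (0, -26/3)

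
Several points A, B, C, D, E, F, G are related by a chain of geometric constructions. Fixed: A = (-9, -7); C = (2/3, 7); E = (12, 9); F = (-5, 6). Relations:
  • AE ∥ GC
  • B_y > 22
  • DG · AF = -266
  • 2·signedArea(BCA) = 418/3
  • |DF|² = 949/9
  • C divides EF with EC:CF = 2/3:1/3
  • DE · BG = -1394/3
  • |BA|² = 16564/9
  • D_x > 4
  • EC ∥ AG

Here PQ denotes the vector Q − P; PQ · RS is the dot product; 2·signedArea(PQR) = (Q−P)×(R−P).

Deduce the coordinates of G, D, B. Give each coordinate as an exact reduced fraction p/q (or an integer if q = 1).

1. G_x = -61/3  [AE ∥ GC ∩ EC ∥ AG]
2. G_y = -9  [AE ∥ GC ∩ EC ∥ AG]
   → G = (-61/3, -9)
3. D_x = 5  [line -4·x + -13·y + 203/3 = 0 ∩ |DF|² = 949/9]
4. D_y = 11/3  [line -4·x + -13·y + 203/3 = 0 ∩ |DF|² = 949/9]
   → D = (5, 11/3)
5. B_x = 65/3  [2·signedArea(BCA) = 418/3 ∩ DE · BG = -1394/3]
6. B_y = 23  [2·signedArea(BCA) = 418/3 ∩ DE · BG = -1394/3]
   → B = (65/3, 23)

B = (65/3, 23)
D = (5, 11/3)
G = (-61/3, -9)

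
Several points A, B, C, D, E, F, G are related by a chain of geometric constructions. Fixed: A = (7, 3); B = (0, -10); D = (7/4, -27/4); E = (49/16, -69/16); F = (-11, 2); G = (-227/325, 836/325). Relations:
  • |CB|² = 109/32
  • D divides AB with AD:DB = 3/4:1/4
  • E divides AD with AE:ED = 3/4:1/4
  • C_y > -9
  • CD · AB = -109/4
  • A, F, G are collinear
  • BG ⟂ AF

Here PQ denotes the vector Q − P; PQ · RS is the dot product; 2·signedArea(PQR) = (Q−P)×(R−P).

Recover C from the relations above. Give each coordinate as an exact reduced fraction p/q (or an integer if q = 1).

1. C_x = 7/8  [line 7·x + 13·y + 411/4 = 0 ∩ |CB|² = 109/32]
2. C_y = -67/8  [line 7·x + 13·y + 411/4 = 0 ∩ |CB|² = 109/32]
   → C = (7/8, -67/8)

C = (7/8, -67/8)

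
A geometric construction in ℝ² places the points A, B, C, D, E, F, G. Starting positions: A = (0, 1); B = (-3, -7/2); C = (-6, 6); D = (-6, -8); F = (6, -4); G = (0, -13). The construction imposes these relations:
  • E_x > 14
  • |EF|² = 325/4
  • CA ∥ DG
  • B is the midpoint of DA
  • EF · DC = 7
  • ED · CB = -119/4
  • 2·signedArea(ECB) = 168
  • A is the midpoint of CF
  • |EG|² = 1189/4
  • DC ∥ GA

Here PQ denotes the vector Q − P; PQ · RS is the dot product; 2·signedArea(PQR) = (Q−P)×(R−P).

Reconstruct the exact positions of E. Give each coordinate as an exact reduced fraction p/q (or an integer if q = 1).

E = (15, -9/2)

1. E_x = 15  [2·signedArea(ECB) = 168 ∩ EF · DC = 7]
2. E_y = -9/2  [2·signedArea(ECB) = 168 ∩ EF · DC = 7]
   → E = (15, -9/2)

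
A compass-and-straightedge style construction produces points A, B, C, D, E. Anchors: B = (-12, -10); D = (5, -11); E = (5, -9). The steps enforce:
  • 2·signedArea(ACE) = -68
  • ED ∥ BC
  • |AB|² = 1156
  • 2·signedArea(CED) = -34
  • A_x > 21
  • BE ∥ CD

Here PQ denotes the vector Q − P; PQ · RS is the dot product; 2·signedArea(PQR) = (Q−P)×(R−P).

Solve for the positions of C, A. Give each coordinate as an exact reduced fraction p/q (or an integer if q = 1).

1. C_x = -12  [BE ∥ CD ∩ ED ∥ BC]
2. C_y = -12  [BE ∥ CD ∩ ED ∥ BC]
   → C = (-12, -12)
3. A_x = 22  [line -3·x + 17·y + 236 = 0 ∩ |AB|² = 1156]
4. A_y = -10  [line -3·x + 17·y + 236 = 0 ∩ |AB|² = 1156]
   → A = (22, -10)

A = (22, -10)
C = (-12, -12)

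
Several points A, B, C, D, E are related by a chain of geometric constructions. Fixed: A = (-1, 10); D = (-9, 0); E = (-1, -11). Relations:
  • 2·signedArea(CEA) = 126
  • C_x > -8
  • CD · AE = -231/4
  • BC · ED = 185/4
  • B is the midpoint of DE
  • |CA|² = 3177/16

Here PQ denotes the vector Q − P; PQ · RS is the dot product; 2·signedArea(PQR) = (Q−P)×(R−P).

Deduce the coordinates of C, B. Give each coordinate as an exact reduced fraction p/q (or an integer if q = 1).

1. C_x = -7  [CD · AE = -231/4 ∩ 2·signedArea(CEA) = 126]
2. C_y = -11/4  [CD · AE = -231/4 ∩ 2·signedArea(CEA) = 126]
   → C = (-7, -11/4)
3. B_x = -5  [B is the midpoint of DE]
4. B_y = -11/2  [B is the midpoint of DE]
   → B = (-5, -11/2)

B = (-5, -11/2)
C = (-7, -11/4)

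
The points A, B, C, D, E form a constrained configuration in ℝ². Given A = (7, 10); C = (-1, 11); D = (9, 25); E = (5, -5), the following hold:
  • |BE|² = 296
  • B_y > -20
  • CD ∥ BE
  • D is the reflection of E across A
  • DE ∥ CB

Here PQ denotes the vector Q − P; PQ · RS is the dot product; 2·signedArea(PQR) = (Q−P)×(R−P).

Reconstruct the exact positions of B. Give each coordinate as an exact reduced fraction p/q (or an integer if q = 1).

B = (-5, -19)

1. B_x = -5  [CD ∥ BE ∩ DE ∥ CB]
2. B_y = -19  [CD ∥ BE ∩ DE ∥ CB]
   → B = (-5, -19)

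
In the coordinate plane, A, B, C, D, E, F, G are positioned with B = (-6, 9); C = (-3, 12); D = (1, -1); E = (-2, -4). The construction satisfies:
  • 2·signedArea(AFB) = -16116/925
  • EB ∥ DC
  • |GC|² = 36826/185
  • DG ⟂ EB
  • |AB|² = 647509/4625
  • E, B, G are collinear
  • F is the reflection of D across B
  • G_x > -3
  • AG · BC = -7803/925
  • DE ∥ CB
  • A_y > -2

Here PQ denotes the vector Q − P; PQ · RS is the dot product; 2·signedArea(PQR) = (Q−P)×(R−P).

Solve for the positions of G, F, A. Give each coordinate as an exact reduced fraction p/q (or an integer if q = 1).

A = (-401/925, -1333/925)
F = (-13, 19)
G = (-478/185, -389/185)

1. G_x = -478/185  [E, B, G are collinear ∩ DG ⟂ EB]
2. G_y = -389/185  [E, B, G are collinear ∩ DG ⟂ EB]
   → G = (-478/185, -389/185)
3. F_x = -13  [F is the reflection of D across B]
4. F_y = 19  [F is the reflection of D across B]
   → F = (-13, 19)
5. A_x = -401/925  [2·signedArea(AFB) = -16116/925 ∩ AG · BC = -7803/925]
6. A_y = -1333/925  [2·signedArea(AFB) = -16116/925 ∩ AG · BC = -7803/925]
   → A = (-401/925, -1333/925)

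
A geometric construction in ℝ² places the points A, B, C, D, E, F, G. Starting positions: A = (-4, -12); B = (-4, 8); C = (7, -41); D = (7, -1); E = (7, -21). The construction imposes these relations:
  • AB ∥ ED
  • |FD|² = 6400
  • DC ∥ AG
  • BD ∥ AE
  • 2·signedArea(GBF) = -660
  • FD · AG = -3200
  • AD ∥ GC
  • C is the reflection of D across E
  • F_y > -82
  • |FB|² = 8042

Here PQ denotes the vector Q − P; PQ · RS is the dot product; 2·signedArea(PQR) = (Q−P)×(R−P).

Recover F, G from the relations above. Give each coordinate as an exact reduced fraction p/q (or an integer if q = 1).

F = (7, -81)
G = (-4, -52)

1. G_x = -4  [AD ∥ GC ∩ DC ∥ AG]
2. G_y = -52  [AD ∥ GC ∩ DC ∥ AG]
   → G = (-4, -52)
3. F_x = 7  [FD · AG = -3200 ∩ 2·signedArea(GBF) = -660]
4. F_y = -81  [FD · AG = -3200 ∩ 2·signedArea(GBF) = -660]
   → F = (7, -81)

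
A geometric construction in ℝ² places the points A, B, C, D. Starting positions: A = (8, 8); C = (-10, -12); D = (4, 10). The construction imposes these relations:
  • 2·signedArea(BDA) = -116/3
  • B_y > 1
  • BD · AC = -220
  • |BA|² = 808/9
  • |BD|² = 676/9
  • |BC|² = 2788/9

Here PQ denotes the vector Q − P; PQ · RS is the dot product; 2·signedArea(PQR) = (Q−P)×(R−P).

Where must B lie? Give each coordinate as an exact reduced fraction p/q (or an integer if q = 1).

B = (2/3, 2)

1. B_x = 2/3  [BD · AC = -220 ∩ 2·signedArea(BDA) = -116/3]
2. B_y = 2  [BD · AC = -220 ∩ 2·signedArea(BDA) = -116/3]
   → B = (2/3, 2)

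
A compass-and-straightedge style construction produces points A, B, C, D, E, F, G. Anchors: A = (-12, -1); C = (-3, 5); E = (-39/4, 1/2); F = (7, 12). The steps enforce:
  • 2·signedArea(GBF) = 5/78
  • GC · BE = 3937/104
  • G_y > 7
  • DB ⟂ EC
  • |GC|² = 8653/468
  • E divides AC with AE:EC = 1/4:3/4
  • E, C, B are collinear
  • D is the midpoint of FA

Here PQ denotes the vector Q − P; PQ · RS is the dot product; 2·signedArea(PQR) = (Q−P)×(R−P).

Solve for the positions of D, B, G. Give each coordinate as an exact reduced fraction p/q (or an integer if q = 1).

B = (-63/26, 70/13)
D = (-5/2, 11/2)
G = (41/78, 97/13)

1. D_x = -5/2  [D is the midpoint of FA]
2. D_y = 11/2  [D is the midpoint of FA]
   → D = (-5/2, 11/2)
3. B_x = -63/26  [E, C, B are collinear ∩ DB ⟂ EC]
4. B_y = 70/13  [E, C, B are collinear ∩ DB ⟂ EC]
   → B = (-63/26, 70/13)
5. G_x = 41/78  [2·signedArea(GBF) = 5/78 ∩ GC · BE = 3937/104]
6. G_y = 97/13  [2·signedArea(GBF) = 5/78 ∩ GC · BE = 3937/104]
   → G = (41/78, 97/13)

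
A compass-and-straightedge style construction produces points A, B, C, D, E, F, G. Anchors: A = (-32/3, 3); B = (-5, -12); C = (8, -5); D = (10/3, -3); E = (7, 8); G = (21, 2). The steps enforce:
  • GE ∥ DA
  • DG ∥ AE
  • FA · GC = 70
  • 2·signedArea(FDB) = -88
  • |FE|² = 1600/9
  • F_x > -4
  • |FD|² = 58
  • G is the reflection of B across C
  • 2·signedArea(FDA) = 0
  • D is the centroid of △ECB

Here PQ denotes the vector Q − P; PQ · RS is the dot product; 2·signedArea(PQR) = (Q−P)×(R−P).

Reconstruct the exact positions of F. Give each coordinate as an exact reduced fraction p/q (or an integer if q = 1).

1. F_x = -11/3  [2·signedArea(FDA) = 0 ∩ FA · GC = 70]
2. F_y = 0  [2·signedArea(FDA) = 0 ∩ FA · GC = 70]
   → F = (-11/3, 0)

F = (-11/3, 0)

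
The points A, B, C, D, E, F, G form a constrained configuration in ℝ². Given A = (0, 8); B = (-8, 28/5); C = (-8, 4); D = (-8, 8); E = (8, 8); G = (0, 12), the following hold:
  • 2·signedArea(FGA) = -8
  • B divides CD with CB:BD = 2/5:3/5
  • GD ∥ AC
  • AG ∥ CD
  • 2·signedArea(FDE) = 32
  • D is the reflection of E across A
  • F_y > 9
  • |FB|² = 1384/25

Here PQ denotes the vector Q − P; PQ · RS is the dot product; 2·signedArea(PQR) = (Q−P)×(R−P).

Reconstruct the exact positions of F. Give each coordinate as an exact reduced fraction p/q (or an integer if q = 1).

F = (-2, 10)

1. F_x = -2  [2·signedArea(FDE) = 32 ∩ 2·signedArea(FGA) = -8]
2. F_y = 10  [2·signedArea(FDE) = 32 ∩ 2·signedArea(FGA) = -8]
   → F = (-2, 10)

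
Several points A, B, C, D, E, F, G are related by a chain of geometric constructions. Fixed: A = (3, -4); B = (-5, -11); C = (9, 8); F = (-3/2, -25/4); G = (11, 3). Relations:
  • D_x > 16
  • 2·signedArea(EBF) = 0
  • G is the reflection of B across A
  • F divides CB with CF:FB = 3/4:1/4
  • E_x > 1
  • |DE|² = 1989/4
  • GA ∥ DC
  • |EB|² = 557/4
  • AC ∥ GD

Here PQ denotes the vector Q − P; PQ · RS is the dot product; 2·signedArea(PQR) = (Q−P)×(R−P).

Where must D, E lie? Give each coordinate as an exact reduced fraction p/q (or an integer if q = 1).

D = (17, 15)
E = (2, -3/2)

1. D_x = 17  [GA ∥ DC ∩ AC ∥ GD]
2. D_y = 15  [GA ∥ DC ∩ AC ∥ GD]
   → D = (17, 15)
3. E_x = 2  [line -19/4·x + 7/2·y + 59/4 = 0 ∩ |EB|² = 557/4]
4. E_y = -3/2  [line -19/4·x + 7/2·y + 59/4 = 0 ∩ |EB|² = 557/4]
   → E = (2, -3/2)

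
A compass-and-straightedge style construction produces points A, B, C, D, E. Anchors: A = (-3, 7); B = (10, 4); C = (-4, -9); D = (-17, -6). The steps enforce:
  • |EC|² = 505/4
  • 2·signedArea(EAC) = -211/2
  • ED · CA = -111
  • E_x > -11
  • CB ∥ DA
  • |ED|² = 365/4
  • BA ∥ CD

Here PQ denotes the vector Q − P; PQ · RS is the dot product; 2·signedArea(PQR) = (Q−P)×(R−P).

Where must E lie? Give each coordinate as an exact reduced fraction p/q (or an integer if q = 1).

E = (-10, 1/2)

1. E_x = -10  [2·signedArea(EAC) = -211/2 ∩ ED · CA = -111]
2. E_y = 1/2  [2·signedArea(EAC) = -211/2 ∩ ED · CA = -111]
   → E = (-10, 1/2)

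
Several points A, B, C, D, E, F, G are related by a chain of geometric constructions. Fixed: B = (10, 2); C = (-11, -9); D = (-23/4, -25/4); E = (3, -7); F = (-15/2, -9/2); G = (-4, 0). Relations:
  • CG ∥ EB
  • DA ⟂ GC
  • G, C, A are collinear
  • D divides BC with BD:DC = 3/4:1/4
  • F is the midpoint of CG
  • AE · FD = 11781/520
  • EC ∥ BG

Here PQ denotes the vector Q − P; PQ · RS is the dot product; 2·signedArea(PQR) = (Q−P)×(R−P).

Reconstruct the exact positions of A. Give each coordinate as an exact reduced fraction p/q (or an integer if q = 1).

A = (-1999/260, -1233/260)

1. A_x = -1999/260  [G, C, A are collinear ∩ DA ⟂ GC]
2. A_y = -1233/260  [G, C, A are collinear ∩ DA ⟂ GC]
   → A = (-1999/260, -1233/260)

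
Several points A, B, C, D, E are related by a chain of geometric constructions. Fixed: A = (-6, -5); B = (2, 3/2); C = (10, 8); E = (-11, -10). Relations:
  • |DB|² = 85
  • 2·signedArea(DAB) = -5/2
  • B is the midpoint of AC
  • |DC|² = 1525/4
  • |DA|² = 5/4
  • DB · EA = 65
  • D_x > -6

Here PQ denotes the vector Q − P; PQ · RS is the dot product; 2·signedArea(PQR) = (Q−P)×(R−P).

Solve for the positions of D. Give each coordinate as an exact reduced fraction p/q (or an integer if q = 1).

D = (-5, -9/2)

1. D_x = -5  [DB · EA = 65 ∩ 2·signedArea(DAB) = -5/2]
2. D_y = -9/2  [DB · EA = 65 ∩ 2·signedArea(DAB) = -5/2]
   → D = (-5, -9/2)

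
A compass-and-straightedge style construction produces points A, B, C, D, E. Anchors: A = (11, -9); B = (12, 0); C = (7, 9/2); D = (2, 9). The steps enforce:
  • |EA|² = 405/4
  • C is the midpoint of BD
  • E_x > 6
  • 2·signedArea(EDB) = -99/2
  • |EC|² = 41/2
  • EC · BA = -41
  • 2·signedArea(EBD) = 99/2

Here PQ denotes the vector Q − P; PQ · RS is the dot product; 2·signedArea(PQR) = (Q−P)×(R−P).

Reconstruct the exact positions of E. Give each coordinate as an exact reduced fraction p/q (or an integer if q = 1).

E = (13/2, 0)

1. E_x = 13/2  [2·signedArea(EBD) = 99/2 ∩ EC · BA = -41]
2. E_y = 0  [2·signedArea(EBD) = 99/2 ∩ EC · BA = -41]
   → E = (13/2, 0)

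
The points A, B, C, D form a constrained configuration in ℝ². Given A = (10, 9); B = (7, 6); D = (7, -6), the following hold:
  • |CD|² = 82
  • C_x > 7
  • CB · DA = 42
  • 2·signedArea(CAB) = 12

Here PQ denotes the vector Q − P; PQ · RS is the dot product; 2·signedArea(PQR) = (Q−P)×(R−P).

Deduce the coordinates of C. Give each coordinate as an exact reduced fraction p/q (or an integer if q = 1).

1. C_x = 8  [2·signedArea(CAB) = 12 ∩ CB · DA = 42]
2. C_y = 3  [2·signedArea(CAB) = 12 ∩ CB · DA = 42]
   → C = (8, 3)

C = (8, 3)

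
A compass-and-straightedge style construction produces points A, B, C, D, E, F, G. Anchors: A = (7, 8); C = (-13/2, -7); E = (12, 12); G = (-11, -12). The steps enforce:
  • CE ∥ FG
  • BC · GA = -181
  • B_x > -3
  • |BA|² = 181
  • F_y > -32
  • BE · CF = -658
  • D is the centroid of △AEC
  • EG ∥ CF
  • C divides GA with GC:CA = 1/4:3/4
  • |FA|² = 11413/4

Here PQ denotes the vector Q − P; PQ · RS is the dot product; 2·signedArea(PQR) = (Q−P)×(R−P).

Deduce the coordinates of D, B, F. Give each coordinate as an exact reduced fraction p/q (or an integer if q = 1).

B = (-2, -2)
D = (25/6, 13/3)
F = (-59/2, -31)

1. D_x = 25/6  [D is the centroid of △AEC]
2. D_y = 13/3  [D is the centroid of △AEC]
   → D = (25/6, 13/3)
3. B_x = -2  [line -18·x + -20·y + -76 = 0 ∩ |BA|² = 181]
4. B_y = -2  [line -18·x + -20·y + -76 = 0 ∩ |BA|² = 181]
   → B = (-2, -2)
5. F_x = -59/2  [BE · CF = -658 ∩ CE ∥ FG]
6. F_y = -31  [BE · CF = -658 ∩ CE ∥ FG]
   → F = (-59/2, -31)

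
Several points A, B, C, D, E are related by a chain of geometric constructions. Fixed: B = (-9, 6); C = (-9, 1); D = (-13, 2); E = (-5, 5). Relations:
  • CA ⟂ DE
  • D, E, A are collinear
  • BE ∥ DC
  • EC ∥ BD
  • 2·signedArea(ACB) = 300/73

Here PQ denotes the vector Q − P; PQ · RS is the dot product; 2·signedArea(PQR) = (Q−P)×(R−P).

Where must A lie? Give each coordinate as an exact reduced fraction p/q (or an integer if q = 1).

1. A_x = -717/73  [D, E, A are collinear ∩ CA ⟂ DE]
2. A_y = 233/73  [D, E, A are collinear ∩ CA ⟂ DE]
   → A = (-717/73, 233/73)

A = (-717/73, 233/73)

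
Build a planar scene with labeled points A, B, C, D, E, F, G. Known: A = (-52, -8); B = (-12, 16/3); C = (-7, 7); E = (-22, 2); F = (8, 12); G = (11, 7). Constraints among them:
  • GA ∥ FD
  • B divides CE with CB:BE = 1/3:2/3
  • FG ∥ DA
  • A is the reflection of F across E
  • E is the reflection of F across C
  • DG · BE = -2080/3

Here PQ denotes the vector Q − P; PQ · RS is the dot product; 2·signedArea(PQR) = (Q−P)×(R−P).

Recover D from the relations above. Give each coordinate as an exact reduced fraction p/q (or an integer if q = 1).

D = (-55, -3)

1. D_x = -55  [FG ∥ DA ∩ GA ∥ FD]
2. D_y = -3  [FG ∥ DA ∩ GA ∥ FD]
   → D = (-55, -3)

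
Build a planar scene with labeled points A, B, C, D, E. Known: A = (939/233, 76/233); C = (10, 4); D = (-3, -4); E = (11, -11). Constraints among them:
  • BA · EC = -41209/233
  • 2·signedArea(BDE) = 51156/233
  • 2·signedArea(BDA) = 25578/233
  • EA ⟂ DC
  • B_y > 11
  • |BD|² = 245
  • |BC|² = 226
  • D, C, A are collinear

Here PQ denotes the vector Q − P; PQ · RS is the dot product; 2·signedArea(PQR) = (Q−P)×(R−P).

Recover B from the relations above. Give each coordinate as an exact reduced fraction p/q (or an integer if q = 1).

B = (-685/233, 2715/233)

1. B_x = -685/233  [2·signedArea(BDA) = 25578/233 ∩ BA · EC = -41209/233]
2. B_y = 2715/233  [2·signedArea(BDA) = 25578/233 ∩ BA · EC = -41209/233]
   → B = (-685/233, 2715/233)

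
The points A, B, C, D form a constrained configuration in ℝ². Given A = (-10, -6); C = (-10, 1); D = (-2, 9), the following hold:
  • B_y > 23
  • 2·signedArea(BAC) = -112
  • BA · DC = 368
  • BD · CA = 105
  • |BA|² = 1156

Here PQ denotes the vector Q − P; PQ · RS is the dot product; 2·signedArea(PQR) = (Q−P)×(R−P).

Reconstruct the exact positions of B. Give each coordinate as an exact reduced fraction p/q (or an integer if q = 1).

B = (6, 24)

1. B_x = 6  [BA · DC = 368 ∩ BD · CA = 105]
2. B_y = 24  [BA · DC = 368 ∩ BD · CA = 105]
   → B = (6, 24)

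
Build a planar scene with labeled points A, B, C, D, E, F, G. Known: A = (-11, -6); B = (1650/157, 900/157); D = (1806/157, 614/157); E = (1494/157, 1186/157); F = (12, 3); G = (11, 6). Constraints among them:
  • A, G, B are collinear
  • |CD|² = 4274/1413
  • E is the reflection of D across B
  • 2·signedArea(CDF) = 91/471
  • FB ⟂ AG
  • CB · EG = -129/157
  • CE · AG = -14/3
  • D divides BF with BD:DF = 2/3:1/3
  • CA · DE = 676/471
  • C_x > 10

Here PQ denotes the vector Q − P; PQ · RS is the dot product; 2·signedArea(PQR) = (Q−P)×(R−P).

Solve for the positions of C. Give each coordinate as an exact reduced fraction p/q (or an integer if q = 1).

C = (5105/471, 2599/471)

1. C_x = 5105/471  [CB · EG = -129/157 ∩ 2·signedArea(CDF) = 91/471]
2. C_y = 2599/471  [CB · EG = -129/157 ∩ 2·signedArea(CDF) = 91/471]
   → C = (5105/471, 2599/471)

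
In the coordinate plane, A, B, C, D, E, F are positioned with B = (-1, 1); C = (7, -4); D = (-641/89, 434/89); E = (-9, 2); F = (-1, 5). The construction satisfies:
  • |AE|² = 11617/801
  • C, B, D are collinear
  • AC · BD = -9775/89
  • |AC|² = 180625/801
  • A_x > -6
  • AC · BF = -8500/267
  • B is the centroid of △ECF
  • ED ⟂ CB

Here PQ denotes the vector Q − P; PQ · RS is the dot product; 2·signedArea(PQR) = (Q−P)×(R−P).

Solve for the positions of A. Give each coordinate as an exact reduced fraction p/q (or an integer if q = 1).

1. A_x = -1531/267  [AC · BD = -9775/89 ∩ AC · BF = -8500/267]
2. A_y = 1057/267  [AC · BD = -9775/89 ∩ AC · BF = -8500/267]
   → A = (-1531/267, 1057/267)

A = (-1531/267, 1057/267)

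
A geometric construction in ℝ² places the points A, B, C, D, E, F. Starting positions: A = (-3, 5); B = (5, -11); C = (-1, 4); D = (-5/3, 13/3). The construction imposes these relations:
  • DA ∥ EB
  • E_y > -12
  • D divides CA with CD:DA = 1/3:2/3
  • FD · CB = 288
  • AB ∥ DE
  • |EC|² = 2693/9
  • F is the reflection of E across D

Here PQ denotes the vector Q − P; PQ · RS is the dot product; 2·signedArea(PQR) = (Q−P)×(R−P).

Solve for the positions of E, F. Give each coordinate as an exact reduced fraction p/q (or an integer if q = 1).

E = (19/3, -35/3)
F = (-29/3, 61/3)

1. E_x = 19/3  [DA ∥ EB ∩ AB ∥ DE]
2. E_y = -35/3  [DA ∥ EB ∩ AB ∥ DE]
   → E = (19/3, -35/3)
3. F_x = -29/3  [F is the reflection of E across D]
4. F_y = 61/3  [F is the reflection of E across D]
   → F = (-29/3, 61/3)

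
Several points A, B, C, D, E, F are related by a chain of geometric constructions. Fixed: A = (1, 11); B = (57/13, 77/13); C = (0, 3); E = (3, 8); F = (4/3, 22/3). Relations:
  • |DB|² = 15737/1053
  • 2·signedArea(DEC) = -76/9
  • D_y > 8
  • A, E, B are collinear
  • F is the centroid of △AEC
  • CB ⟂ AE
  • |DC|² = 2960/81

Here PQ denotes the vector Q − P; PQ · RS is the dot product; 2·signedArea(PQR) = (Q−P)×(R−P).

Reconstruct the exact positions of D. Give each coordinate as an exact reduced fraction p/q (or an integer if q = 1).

D = (16/9, 79/9)

1. D_x = 16/9  [line 5·x + -3·y + 157/9 = 0 ∩ |DB|² = 15737/1053]
2. D_y = 79/9  [line 5·x + -3·y + 157/9 = 0 ∩ |DB|² = 15737/1053]
   → D = (16/9, 79/9)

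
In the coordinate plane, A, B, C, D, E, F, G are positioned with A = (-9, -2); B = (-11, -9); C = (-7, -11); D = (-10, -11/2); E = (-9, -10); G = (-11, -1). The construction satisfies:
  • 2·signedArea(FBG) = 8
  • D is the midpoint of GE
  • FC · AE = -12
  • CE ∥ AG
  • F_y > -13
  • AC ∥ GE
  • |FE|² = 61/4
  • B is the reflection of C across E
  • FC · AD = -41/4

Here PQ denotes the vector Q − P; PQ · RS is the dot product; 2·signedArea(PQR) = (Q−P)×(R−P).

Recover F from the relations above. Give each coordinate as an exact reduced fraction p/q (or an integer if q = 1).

F = (-12, -25/2)

1. F_x = -12  [FC · AE = -12 ∩ FC · AD = -41/4]
2. F_y = -25/2  [FC · AE = -12 ∩ FC · AD = -41/4]
   → F = (-12, -25/2)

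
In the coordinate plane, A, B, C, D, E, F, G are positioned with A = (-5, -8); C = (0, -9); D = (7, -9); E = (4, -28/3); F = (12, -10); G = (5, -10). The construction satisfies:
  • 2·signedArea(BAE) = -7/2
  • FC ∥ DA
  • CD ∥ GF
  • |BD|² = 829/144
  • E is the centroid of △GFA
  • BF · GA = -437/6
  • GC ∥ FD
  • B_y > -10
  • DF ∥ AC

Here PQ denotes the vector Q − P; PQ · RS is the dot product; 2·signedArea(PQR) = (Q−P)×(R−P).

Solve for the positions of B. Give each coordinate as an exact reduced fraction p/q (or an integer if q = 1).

B = (19/4, -59/6)

1. B_x = 19/4  [2·signedArea(BAE) = -7/2 ∩ BF · GA = -437/6]
2. B_y = -59/6  [2·signedArea(BAE) = -7/2 ∩ BF · GA = -437/6]
   → B = (19/4, -59/6)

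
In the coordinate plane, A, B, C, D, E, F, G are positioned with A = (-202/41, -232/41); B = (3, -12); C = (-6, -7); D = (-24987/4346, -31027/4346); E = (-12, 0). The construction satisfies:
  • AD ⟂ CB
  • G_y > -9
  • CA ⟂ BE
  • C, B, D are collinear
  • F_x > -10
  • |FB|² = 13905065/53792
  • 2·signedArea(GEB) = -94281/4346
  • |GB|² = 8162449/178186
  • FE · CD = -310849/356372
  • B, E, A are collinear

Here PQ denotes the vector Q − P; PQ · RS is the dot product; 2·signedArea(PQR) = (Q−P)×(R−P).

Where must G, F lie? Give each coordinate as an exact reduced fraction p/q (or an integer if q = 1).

1. G_x = -12675/4346  [line 12·x + 15·y + 720105/4346 = 0 ∩ |GB|² = 8162449/178186]
2. G_y = -37867/4346  [line 12·x + 15·y + 720105/4346 = 0 ∩ |GB|² = 8162449/178186]
   → G = (-12675/4346, -37867/4346)
3. F_x = -169131/17384  [line -1089/4346·x + 605/4346·y + -760727/356372 = 0 ∩ |FB|² = 13905065/53792]
4. F_y = -37867/17384  [line -1089/4346·x + 605/4346·y + -760727/356372 = 0 ∩ |FB|² = 13905065/53792]
   → F = (-169131/17384, -37867/17384)

F = (-169131/17384, -37867/17384)
G = (-12675/4346, -37867/4346)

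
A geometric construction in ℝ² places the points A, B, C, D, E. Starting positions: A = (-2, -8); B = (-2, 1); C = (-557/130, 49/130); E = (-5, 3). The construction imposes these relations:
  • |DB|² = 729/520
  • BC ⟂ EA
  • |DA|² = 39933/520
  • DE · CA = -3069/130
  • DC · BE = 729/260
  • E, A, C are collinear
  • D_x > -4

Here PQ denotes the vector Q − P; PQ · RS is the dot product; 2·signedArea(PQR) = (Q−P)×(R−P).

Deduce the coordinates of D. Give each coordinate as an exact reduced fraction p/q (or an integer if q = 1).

1. D_x = -817/260  [DE · CA = -3069/130 ∩ DC · BE = 729/260]
2. D_y = 179/260  [DE · CA = -3069/130 ∩ DC · BE = 729/260]
   → D = (-817/260, 179/260)

D = (-817/260, 179/260)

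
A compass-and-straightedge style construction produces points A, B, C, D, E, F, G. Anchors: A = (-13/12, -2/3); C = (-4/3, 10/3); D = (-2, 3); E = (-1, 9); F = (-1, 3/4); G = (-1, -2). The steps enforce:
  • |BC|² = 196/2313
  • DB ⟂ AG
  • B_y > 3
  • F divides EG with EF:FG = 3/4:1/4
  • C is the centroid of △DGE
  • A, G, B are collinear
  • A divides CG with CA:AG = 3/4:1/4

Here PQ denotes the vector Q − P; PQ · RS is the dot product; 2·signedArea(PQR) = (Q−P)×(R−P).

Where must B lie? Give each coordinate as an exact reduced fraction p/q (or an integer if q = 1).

1. B_x = -338/257  [A, G, B are collinear ∩ DB ⟂ AG]
2. B_y = 782/257  [A, G, B are collinear ∩ DB ⟂ AG]
   → B = (-338/257, 782/257)

B = (-338/257, 782/257)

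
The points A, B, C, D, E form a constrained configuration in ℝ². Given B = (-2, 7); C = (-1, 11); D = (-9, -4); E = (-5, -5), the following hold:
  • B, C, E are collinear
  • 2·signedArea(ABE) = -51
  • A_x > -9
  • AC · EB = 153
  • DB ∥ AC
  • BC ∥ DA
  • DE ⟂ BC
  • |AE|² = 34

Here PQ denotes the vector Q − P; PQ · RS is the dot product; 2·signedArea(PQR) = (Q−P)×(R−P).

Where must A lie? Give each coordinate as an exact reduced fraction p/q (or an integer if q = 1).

A = (-8, 0)

1. A_x = -8  [DB ∥ AC ∩ BC ∥ DA]
2. A_y = 0  [DB ∥ AC ∩ BC ∥ DA]
   → A = (-8, 0)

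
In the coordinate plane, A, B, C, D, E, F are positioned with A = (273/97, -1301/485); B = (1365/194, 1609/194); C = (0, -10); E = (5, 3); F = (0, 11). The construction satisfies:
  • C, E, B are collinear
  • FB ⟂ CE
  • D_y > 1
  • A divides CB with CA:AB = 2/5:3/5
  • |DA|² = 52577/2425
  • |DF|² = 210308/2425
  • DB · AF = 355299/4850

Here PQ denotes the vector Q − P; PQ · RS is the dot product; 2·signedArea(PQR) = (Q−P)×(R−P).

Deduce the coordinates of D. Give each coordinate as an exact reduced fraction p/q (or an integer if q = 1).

1. D_x = 182/97  [line 273/97·x + -6636/485·y + 49518/2425 = 0 ∩ |DA|² = 52577/2425]
2. D_y = 911/485  [line 273/97·x + -6636/485·y + 49518/2425 = 0 ∩ |DA|² = 52577/2425]
   → D = (182/97, 911/485)

D = (182/97, 911/485)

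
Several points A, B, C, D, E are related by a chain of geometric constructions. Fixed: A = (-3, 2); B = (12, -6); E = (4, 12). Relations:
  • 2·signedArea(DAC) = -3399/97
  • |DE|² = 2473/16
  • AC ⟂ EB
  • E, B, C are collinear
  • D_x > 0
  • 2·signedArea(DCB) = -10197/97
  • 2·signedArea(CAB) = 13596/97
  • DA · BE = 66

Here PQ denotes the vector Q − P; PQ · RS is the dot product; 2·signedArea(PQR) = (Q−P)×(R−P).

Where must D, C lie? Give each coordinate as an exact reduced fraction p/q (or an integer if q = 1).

1. C_x = 636/97  [E, B, C are collinear ∩ AC ⟂ EB]
2. C_y = 606/97  [E, B, C are collinear ∩ AC ⟂ EB]
   → C = (636/97, 606/97)
3. D_x = 3/4  [2·signedArea(DCB) = -10197/97 ∩ 2·signedArea(DAC) = -3399/97]
4. D_y = 0  [2·signedArea(DCB) = -10197/97 ∩ 2·signedArea(DAC) = -3399/97]
   → D = (3/4, 0)

C = (636/97, 606/97)
D = (3/4, 0)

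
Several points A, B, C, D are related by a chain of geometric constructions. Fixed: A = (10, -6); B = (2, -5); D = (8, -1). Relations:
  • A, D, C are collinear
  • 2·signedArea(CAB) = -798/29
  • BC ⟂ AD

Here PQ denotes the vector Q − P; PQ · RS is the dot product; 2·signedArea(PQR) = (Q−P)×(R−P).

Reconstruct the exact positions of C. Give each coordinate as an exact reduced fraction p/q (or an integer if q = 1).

C = (248/29, -69/29)

1. C_x = 248/29  [A, D, C are collinear ∩ BC ⟂ AD]
2. C_y = -69/29  [A, D, C are collinear ∩ BC ⟂ AD]
   → C = (248/29, -69/29)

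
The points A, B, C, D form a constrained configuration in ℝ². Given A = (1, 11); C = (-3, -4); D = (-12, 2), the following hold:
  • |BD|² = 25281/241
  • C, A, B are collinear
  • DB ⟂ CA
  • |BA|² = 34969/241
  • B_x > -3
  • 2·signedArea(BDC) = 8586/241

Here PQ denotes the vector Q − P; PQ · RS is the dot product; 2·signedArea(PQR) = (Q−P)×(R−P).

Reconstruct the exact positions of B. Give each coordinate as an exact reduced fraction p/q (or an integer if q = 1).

B = (-507/241, -154/241)

1. B_x = -507/241  [C, A, B are collinear ∩ DB ⟂ CA]
2. B_y = -154/241  [C, A, B are collinear ∩ DB ⟂ CA]
   → B = (-507/241, -154/241)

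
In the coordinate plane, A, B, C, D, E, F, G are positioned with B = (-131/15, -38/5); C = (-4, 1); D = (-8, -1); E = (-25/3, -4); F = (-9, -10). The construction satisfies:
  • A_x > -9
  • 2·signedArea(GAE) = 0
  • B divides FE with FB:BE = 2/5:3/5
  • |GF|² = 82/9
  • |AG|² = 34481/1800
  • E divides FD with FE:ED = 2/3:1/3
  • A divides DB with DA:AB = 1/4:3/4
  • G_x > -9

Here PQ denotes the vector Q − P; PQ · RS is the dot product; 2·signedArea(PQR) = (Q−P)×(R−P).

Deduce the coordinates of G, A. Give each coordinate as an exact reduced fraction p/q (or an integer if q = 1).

A = (-491/60, -53/20)
G = (-26/3, -7)

1. A_x = -491/60  [A divides DB with DA:AB = 1/4:3/4]
2. A_y = -53/20  [A divides DB with DA:AB = 1/4:3/4]
   → A = (-491/60, -53/20)
3. G_x = -26/3  [line 27/20·x + -3/20·y + 213/20 = 0 ∩ |GF|² = 82/9]
4. G_y = -7  [line 27/20·x + -3/20·y + 213/20 = 0 ∩ |GF|² = 82/9]
   → G = (-26/3, -7)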